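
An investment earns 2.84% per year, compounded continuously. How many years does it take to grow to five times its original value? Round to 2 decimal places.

e^(0.0284t) = 5, so 0.0284t = ln 5 ≈ 1.6094.
t ≈ 1.6094/0.0284 ≈ 56.6703.

56.67 years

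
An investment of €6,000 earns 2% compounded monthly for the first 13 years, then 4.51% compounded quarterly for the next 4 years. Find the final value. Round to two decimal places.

After 13 years at 2%: 6,000 × 1.296649427 ≈ 7,779.8966.
Then 4 years at 4.51%: 7,779.8966 × 1.196487972 ≈ 9,308.5527.

€9,308.55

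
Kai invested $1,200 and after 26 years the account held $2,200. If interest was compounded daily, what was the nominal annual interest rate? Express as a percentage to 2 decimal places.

The 9490-period growth factor is 2,200/1,200 = 1.83333.
r/365 = 1.83333^(1/9490) − 1 ≈ 0.000063873, so r ≈ 365·0.000063873 = 2.33137%.

2.33%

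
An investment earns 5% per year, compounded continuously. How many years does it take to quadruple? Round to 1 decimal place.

e^(0.05t) = 4, so 0.05t = ln 4 ≈ 1.3863.
t ≈ 1.3863/0.05 ≈ 27.7259.

27.7 years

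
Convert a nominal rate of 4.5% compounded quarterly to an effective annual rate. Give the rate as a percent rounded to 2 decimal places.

4.58%

One year is 4 periods at 0.01125 each: (1 + 0.01125)^4 ≈ 1.045765.
EAR = 1.045765 − 1 ≈ 4.57651%.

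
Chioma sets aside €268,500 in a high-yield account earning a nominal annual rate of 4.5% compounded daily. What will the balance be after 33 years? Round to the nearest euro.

€1,185,310

Periodic rate = 4.5%/365 = 0.000123288; periods = 365·33 = 12045.
A = 268,500·(1 + 0.045/365)^12045 ≈ 268,500·4.414561313719 ≈ 1,185,309.7127.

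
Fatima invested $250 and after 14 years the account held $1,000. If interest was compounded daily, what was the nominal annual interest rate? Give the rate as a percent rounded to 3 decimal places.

9.903%

The 5110-period growth factor is 1,000/250 = 4.
r/365 = 4^(1/5110) − 1 ≈ 0.000271327, so r ≈ 365·0.000271327 = 9.90345%.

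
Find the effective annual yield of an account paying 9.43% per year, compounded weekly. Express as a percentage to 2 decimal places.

EAR = (1 + 9.43%/52)^52 − 1 = (1 + 0.00181346)^52 − 1.
(1 + 0.00181346)^52 ≈ 1.098796, so EAR ≈ 9.87955%.

9.88%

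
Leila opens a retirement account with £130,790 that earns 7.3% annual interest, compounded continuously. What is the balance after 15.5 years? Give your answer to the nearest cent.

A = P·e^(rt) = 130,790·e^(0.073·15.5) = 130,790·e^1.1315.
e^1.1315 ≈ 3.10030346923, so A ≈ 405,488.6907.

£405,488.69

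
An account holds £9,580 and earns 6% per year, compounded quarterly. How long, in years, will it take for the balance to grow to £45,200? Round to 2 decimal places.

26.05 years

We need (1 + 0.015)^(4t) = 4.7182, so 4t = ln 4.7182 / ln 1.015 ≈ 104.2018.
t ≈ 104.2018/4 = 26.0504 years.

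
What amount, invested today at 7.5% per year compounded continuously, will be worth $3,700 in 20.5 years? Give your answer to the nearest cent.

P = A·e^(−rt) = 3,700·e^(−1.5375).
e^(−1.5375) ≈ 0.2149177247, so P ≈ 795.1956.

$795.20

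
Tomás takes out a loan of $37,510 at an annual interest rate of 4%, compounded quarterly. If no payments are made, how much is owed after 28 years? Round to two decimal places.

$114,324.93

Growth factor = (1 + 0.01)^112 ≈ 3.04785192484.
A ≈ 37,510 × 3.04785192484 ≈ 114,324.9257.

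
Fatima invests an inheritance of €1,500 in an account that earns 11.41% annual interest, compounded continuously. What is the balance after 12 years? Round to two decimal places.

A = P·e^(rt) = 1,500·e^(0.1141·12) = 1,500·e^1.3692.
e^1.3692 ≈ 3.932203674, so A ≈ 5,898.3055.

€5,898.31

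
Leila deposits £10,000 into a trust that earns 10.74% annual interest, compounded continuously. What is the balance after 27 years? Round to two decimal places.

£181,705.11

A = P·e^(rt) = 10,000·e^(0.1074·27) = 10,000·e^2.8998.
e^2.8998 ≈ 18.1705109038, so A ≈ 181,705.1090.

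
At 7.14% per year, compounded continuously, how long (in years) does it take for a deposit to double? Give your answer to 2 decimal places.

9.71 years

e^(0.0714t) = 2, so 0.0714t = ln 2 ≈ 0.69315.
t ≈ 0.69315/0.0714 ≈ 9.7079.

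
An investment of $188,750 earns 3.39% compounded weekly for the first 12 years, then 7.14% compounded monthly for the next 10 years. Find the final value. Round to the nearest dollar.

$577,654

After 12 years at 3.39%: 188,750 × 1.50180460718 ≈ 283,465.6196.
Then 10 years at 7.14%: 283,465.6196 × 2.03782739599 ≈ 577,654.0055.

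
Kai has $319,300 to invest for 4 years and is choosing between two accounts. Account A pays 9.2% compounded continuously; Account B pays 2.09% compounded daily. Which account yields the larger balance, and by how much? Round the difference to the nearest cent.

Account A growth factor: e^(0.092·4) = e^0.368 ≈ 1.44484203897; balance ≈ 461,338.0630.
Account B growth factor: (1 + 0.0209/365)^1460 ≈ 1.08719132718; balance ≈ 347,140.1908.
Account A is larger by 114,197.8723.

Account A, by $114,197.87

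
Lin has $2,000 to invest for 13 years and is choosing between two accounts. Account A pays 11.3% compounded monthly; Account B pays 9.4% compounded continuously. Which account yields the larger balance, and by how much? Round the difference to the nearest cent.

Account A, by $1,842.31

A: (1 + 0.113/12)^156 ≈ 4.315126215, so 2,000 × 4.315126215 ≈ 8,630.2524.
B: e^(0.094·13) = e^1.222 ≈ 3.393968888, so 2,000 × 3.393968888 ≈ 6,787.9378.
Difference ≈ 1,842.3147 in favor of A.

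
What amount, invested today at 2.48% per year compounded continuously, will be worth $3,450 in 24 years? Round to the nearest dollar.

$1,903

P = A·e^(−rt) = 3,450·e^(−0.5952).
e^(−0.5952) ≈ 0.5514522644, so P ≈ 1,902.5103.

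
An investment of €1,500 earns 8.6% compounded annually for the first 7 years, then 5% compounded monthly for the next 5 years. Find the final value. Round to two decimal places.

After 7 years at 8.6%: 1,500 × 1.781594145 ≈ 2,672.3912.
Then 5 years at 5%: 2,672.3912 × 1.283358679 ≈ 3,429.6365.

€3,429.64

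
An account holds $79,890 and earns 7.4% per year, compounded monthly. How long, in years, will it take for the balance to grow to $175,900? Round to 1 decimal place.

(1 + 0.00616667)^(12t) = 175,900/79,890 = 2.2018.
12t·ln(1 + 0.00616667) = ln(2.2018); 12t = 0.78926/0.00614773 ≈ 128.3831.
t ≈ 10.6986 years.

10.7 years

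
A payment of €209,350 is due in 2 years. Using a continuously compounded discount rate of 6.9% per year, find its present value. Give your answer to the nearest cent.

P = A·e^(−rt) = 209,350·e^(−0.138).
e^(−0.138) ≈ 0.871098691746, so P ≈ 182,364.5111.

€182,364.51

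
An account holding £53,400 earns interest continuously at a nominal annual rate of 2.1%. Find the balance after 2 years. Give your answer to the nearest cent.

A = P·e^(rt) = 53,400·e^(0.021·2) = 53,400·e^0.042.
e^0.042 ≈ 1.0428944788, so A ≈ 55,690.5652.

£55,690.57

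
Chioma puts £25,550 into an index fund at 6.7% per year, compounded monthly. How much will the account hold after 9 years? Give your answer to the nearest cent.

Growth factor = (1 + 0.067/12)^108 ≈ 1.8245308122.
A ≈ 25,550 × 1.8245308122 ≈ 46,616.7623.

£46,616.76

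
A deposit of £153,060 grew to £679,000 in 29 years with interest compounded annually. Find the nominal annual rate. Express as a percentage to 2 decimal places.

(1 + r)^29 = 679,000/153,060 = 4.43617.
1 + r = 4.43617^(1/29) ≈ 1.052715, so r ≈ 0.0527145.
r ≈ 5.27145%.

5.27%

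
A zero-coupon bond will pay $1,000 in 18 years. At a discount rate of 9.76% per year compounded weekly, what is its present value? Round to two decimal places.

$172.88

Growth factor = (1 + 0.0976/52)^936 ≈ 5.78433482.
P = 1,000/5.78433482 ≈ 172.8807.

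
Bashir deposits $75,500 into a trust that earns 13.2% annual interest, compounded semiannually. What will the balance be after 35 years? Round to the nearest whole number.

Periodic rate = 13.2%/2 = 0.066; periods = 2·35 = 70.
A = 75,500·(1 + 0.066)^70 ≈ 75,500·87.70095617003 ≈ 6,621,422.1908.

$6,621,422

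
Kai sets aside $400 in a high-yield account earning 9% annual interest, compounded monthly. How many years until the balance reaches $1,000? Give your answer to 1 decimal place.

(1 + 0.0075)^(12t) = 1,000/400 = 2.5.
12t·ln(1 + 0.0075) = ln(2.5); 12t = 0.91629/0.00747201 ≈ 122.6297.
t ≈ 10.2191 years.

10.2 years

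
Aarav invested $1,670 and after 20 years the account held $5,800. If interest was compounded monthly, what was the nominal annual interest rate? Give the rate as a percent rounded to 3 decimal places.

(1 + r/12)^240 = 5,800/1,670 = 3.47305.
1 + r/12 = 3.47305^(1/240) ≈ 1.005201, so r/12 ≈ 0.00520112.
r ≈ 12·0.00520112 = 6.24135%.

6.241%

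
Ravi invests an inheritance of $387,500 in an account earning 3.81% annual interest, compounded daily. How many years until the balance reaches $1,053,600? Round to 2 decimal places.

We need (1 + 0.000104384)^(365t) = 2.719, so 365t = ln 2.719 / ln 1.000104 ≈ 9582.9697.
t ≈ 9582.9697/365 = 26.2547 years.

26.25 years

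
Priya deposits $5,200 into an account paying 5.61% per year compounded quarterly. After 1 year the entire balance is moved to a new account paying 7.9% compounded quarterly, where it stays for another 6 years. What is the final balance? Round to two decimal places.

$8,791.18

Phase 1: 5,200·(1 + 0.014025)^4 ≈ 5,497.9146.
Phase 2: 5,497.9146·(1 + 0.01975)^24 ≈ 8,791.1791.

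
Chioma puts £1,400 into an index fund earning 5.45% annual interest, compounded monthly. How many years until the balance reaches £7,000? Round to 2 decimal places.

29.60 years

(1 + 0.00454167)^(12t) = 7,000/1,400 = 5.
12t·ln(1 + 0.00454167) = ln(5); 12t = 1.6094/0.00453138 ≈ 355.1758.
t ≈ 29.5980 years.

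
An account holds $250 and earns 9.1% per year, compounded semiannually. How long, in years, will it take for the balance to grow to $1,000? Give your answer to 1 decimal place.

We need (1 + 0.0455)^(2t) = 4, so 2t = ln 4 / ln 1.0455 ≈ 31.1560.
t ≈ 31.1560/2 = 15.5780 years.

15.6 years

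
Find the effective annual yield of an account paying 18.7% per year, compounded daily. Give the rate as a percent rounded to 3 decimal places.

One year is 365 periods at 0.000512329 each: (1 + 0.000512329)^365 ≈ 1.20557.
EAR = 1.20557 − 1 ≈ 20.55696%.

20.557%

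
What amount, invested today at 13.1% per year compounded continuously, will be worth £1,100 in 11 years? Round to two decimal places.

P = A·e^(−rt) = 1,100·e^(−1.441).
e^(−1.441) ≈ 0.2366909493, so P ≈ 260.3600.

£260.36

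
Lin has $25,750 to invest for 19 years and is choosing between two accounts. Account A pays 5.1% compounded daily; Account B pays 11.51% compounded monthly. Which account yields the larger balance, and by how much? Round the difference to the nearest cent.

Account B, by $159,137.06

Account A growth factor: (1 + 0.051/365)^6935 ≈ 2.635129453; balance ≈ 67,854.5834.
Account B growth factor: (1 + 0.1151/12)^228 ≈ 8.81520946841; balance ≈ 226,991.6438.
Account B is larger by 159,137.0604.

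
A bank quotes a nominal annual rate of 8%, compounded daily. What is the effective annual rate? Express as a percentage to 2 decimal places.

8.33%

One year is 365 periods at 0.000219178 each: (1 + 0.000219178)^365 ≈ 1.083278.
EAR = 1.083278 − 1 ≈ 8.32776%.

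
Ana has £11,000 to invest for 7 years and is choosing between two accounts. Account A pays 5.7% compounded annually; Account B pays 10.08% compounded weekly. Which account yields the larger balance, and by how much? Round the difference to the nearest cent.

Account A growth factor: (1 + 0.057)^7 ≈ 1.4740930926; balance ≈ 16,215.0240.
Account B growth factor: (1 + 0.1008/52)^364 ≈ 2.023678699; balance ≈ 22,260.4657.
Account B is larger by 6,045.4417.

Account B, by £6,045.44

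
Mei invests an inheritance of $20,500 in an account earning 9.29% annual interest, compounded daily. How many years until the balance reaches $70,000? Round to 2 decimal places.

We need (1 + 0.000254521)^(365t) = 3.4146, so 365t = ln 3.4146 / ln 1.000255 ≈ 4825.6482.
t ≈ 4825.6482/365 = 13.2210 years.

13.22 years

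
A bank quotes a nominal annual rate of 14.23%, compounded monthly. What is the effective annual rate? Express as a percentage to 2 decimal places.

15.20%

One year is 12 periods at 0.0118583 each: (1 + 0.0118583)^12 ≈ 1.151958.
EAR = 1.151958 − 1 ≈ 15.19578%.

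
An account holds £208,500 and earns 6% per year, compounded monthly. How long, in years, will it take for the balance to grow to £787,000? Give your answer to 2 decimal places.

We need (1 + 0.005)^(12t) = 3.7746, so 12t = ln 3.7746 / ln 1.005 ≈ 266.3214.
t ≈ 266.3214/12 = 22.1935 years.

22.19 years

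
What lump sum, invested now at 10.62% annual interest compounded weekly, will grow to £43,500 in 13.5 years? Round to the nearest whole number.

Growth factor = (1 + 0.1062/52)^702 ≈ 4.1880614342.
P = 43,500/4.1880614342 ≈ 10,386.6671.

£10,387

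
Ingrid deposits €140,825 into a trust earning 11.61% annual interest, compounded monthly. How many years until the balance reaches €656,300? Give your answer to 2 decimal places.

13.32 years

(1 + 0.009675)^(12t) = 656,300/140,825 = 4.6604.
12t·ln(1 + 0.009675) = ln(4.6604); 12t = 1.5391/0.0096285 ≈ 159.8484.
t ≈ 13.3207 years.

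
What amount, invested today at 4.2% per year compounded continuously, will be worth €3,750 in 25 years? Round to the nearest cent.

P = A·e^(−rt) = 3,750·e^(−1.05).
e^(−1.05) ≈ 0.3499377491, so P ≈ 1,312.2666.

€1,312.27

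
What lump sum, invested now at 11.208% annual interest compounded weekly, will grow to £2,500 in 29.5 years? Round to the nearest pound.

Growth factor = (1 + 0.11208/52)^1534 ≈ 27.18871162.
P = 2,500/27.18871162 ≈ 91.9499.

£92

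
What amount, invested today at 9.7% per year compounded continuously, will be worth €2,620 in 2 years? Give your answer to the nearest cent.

€2,157.98

P = A·e^(−rt) = 2,620·e^(−0.194).
e^(−0.194) ≈ 0.8236579043, so P ≈ 2,157.9837.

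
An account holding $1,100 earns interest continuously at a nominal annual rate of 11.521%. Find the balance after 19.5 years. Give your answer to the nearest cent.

A = P·e^(rt) = 1,100·e^(0.11521·19.5) = 1,100·e^2.246595.
e^2.246595 ≈ 9.455485034, so A ≈ 10,401.0335.

$10,401.03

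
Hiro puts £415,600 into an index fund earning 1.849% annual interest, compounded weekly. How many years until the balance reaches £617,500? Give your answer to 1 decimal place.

(1 + 0.000355577)^(52t) = 617,500/415,600 = 1.4858.
52t·ln(1 + 0.000355577) = ln(1.4858); 52t = 0.39596/0.000355514 ≈ 1113.7568.
t ≈ 21.4184 years.

21.4 years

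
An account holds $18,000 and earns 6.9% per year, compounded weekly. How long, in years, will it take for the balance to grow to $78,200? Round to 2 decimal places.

(1 + 0.00132692)^(52t) = 78,200/18,000 = 4.3444.
52t·ln(1 + 0.00132692) = ln(4.3444); 52t = 1.4689/0.00132604 ≈ 1107.7298.
t ≈ 21.3025 years.

21.30 years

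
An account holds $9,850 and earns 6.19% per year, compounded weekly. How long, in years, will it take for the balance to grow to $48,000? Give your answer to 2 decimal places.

(1 + 0.00119038)^(52t) = 48,000/9,850 = 4.8731.
52t·ln(1 + 0.00119038) = ln(4.8731); 52t = 1.5837/0.00118968 ≈ 1331.2269.
t ≈ 25.6005 years.

25.60 years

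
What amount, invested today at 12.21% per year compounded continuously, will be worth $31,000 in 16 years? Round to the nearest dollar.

$4,395

P = A·e^(−rt) = 31,000·e^(−1.9536).
e^(−1.9536) ≈ 0.14176280576, so P ≈ 4,394.6470.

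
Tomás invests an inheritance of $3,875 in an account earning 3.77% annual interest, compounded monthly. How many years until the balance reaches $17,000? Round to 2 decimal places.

(1 + 0.00314167)^(12t) = 17,000/3,875 = 4.3871.
12t·ln(1 + 0.00314167) = ln(4.3871); 12t = 1.4787/0.00313674 ≈ 471.4024.
t ≈ 39.2835 years.

39.28 years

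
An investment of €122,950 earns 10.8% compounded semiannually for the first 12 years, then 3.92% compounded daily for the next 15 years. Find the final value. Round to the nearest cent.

€782,086.23

Phase 1: 122,950·(1 + 0.054)^24 ≈ 434,413.3810.
Phase 2: 434,413.3810·(1 + 0.0392/365)^5475 ≈ 782,086.2269.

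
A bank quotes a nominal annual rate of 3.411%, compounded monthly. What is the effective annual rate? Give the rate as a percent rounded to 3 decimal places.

3.465%

EAR = (1 + 3.411%/12)^12 − 1 = (1 + 0.0028425)^12 − 1.
(1 + 0.0028425)^12 ≈ 1.034648, so EAR ≈ 3.46484%.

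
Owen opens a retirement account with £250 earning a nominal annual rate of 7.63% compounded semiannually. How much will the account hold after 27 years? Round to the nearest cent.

£1,887.93

Growth factor = (1 + 0.03815)^54 ≈ 7.551719462.
A ≈ 250 × 7.551719462 ≈ 1,887.9299.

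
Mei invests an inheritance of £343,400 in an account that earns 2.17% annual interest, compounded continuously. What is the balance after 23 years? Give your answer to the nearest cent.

A = P·e^(rt) = 343,400·e^(0.0217·23) = 343,400·e^0.4991.
e^0.4991 ≈ 1.64723808909, so A ≈ 565,661.5598.

£565,661.56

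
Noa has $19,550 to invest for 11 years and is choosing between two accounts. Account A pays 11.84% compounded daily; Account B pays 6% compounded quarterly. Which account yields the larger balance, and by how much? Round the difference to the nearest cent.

Account A growth factor: (1 + 0.1184/365)^4015 ≈ 3.6773368462; balance ≈ 71,891.9353.
Account B growth factor: (1 + 0.015)^44 ≈ 1.9253330191; balance ≈ 37,640.2605.
Account A is larger by 34,251.6748.

Account A, by $34,251.67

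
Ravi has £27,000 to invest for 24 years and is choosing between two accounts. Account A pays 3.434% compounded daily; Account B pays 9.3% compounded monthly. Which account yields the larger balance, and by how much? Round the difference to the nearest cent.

Account B, by £187,886.80

Account A growth factor: (1 + 0.03434/365)^8760 ≈ 2.2798764047; balance ≈ 61,556.6629.
Account B growth factor: (1 + 0.00775)^288 ≈ 9.2386468337; balance ≈ 249,443.4645.
Account B is larger by 187,886.8016.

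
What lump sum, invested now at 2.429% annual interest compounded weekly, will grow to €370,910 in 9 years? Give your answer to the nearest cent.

€298,091.50

Growth factor = (1 + 0.02429/52)^468 ≈ 1.24428237467.
P = 370,910/1.24428237467 ≈ 298,091.5004.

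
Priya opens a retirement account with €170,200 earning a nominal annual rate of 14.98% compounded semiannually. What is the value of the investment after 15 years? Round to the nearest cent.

€1,485,940.58

Growth factor = (1 + 0.0749)^30 ≈ 8.730555682664.
A ≈ 170,200 × 8.730555682664 ≈ 1,485,940.5772.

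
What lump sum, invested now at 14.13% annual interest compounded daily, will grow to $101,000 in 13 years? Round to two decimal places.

$16,096.08

Periodic rate = 14.13%/365 = 0.000387123; 4745 periods.
P = 101,000/(1 + 0.1413/365)^4745 ≈ 101,000/6.2748183623 ≈ 16,096.0835.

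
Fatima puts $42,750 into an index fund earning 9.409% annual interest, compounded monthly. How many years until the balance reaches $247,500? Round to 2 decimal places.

18.74 years

We need (1 + 0.00784083)^(12t) = 5.7895, so 12t = ln 5.7895 / ln 1.007841 ≈ 224.8379.
t ≈ 224.8379/12 = 18.7365 years.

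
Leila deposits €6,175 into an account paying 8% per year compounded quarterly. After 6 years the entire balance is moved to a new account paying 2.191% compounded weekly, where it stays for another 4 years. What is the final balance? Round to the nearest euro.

After 6 years at 8%: 6,175 × 1.6084372495 ≈ 9,932.1000.
Then 4 years at 2.191%: 9,932.1000 × 1.0915749284 ≈ 10,841.6314.

€10,842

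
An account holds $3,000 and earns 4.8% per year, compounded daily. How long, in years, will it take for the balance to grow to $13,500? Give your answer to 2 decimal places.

We need (1 + 0.000131507)^(365t) = 4.5, so 365t = ln 4.5 / ln 1.000132 ≈ 11438.0072.
t ≈ 11438.0072/365 = 31.3370 years.

31.34 years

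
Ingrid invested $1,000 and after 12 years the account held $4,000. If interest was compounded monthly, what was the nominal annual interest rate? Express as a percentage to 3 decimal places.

11.608%

(1 + r/12)^144 = 4,000/1,000 = 4.
1 + r/12 = 4^(1/144) ≈ 1.009674, so r/12 ≈ 0.00967353.
r ≈ 12·0.00967353 = 11.60824%.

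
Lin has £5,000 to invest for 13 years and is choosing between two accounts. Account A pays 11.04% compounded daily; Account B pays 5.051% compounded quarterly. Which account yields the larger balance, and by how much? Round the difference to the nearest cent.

Account A, by £11,396.01

A: (1 + 0.1104/365)^4745 ≈ 4.1995735916, so 5,000 × 4.1995735916 ≈ 20,997.8680.
B: (1 + 0.0126275)^52 ≈ 1.920371728, so 5,000 × 1.920371728 ≈ 9,601.8586.
Difference ≈ 11,396.0093 in favor of A.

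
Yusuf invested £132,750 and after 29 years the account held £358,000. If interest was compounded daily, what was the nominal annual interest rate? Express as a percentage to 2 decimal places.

(1 + r/365)^10585 = 358,000/132,750 = 2.6968.
1 + r/365 = 2.6968^(1/10585) ≈ 1.000094, so r/365 ≈ 0.0000937281.
r ≈ 365·0.0000937281 = 3.42108%.

3.42%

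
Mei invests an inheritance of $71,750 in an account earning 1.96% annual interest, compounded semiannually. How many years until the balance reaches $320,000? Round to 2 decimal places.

76.66 years

(1 + 0.0098)^(2t) = 320,000/71,750 = 4.4599.
2t·ln(1 + 0.0098) = ln(4.4599); 2t = 1.4951/0.00975229 ≈ 153.3110.
t ≈ 76.6555 years.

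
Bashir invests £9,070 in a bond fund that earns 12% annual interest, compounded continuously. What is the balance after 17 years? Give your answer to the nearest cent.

A = P·e^(rt) = 9,070·e^(0.12·17) = 9,070·e^2.04.
e^2.04 ≈ 7.6906091989, so A ≈ 69,753.8254.

£69,753.83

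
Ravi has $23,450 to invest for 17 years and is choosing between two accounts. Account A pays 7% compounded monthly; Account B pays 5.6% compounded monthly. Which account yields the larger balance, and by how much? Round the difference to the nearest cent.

Account A growth factor: (1 + 0.07/12)^204 ≈ 3.2757360947; balance ≈ 76,816.0114.
Account B growth factor: (1 + 0.056/12)^204 ≈ 2.5851552221; balance ≈ 60,621.8900.
Account A is larger by 16,194.1215.

Account A, by $16,194.12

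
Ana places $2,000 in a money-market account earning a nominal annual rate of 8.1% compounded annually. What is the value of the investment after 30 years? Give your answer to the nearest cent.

Growth factor = (1 + 0.081)^30 ≈ 10.345960562.
A ≈ 2,000 × 10.345960562 ≈ 20,691.9211.

$20,691.92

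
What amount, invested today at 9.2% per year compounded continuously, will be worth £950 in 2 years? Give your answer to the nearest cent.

P = A·e^(−rt) = 950·e^(−0.184).
e^(−0.184) ≈ 0.831935804, so P ≈ 790.3390.

£790.34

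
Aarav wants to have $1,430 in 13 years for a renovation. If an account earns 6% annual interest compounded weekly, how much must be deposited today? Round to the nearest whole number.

Growth factor = (1 + 0.06/52)^676 ≈ 2.180491578.
P = 1,430/2.180491578 ≈ 655.8154.

$656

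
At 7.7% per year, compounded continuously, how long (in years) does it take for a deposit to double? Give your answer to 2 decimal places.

e^(0.077t) = 2, so 0.077t = ln 2 ≈ 0.69315.
t ≈ 0.69315/0.077 ≈ 9.0019.

9.00 years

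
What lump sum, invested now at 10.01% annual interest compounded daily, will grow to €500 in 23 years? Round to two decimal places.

€50.03

Periodic rate = 10.01%/365 = 0.000274247; 8395 periods.
P = 500/(1 + 0.1001/365)^8395 ≈ 500/9.99399446 ≈ 50.0300.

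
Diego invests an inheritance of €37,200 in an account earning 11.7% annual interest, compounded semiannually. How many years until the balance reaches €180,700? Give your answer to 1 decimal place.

13.9 years

We need (1 + 0.0585)^(2t) = 4.8575, so 2t = ln 4.8575 / ln 1.0585 ≈ 27.8004.
t ≈ 27.8004/2 = 13.9002 years.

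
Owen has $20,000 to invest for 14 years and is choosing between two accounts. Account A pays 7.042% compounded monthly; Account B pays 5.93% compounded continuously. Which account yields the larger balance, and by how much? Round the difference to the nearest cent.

A: (1 + 0.07042/12)^168 ≈ 2.6724576874, so 20,000 × 2.6724576874 ≈ 53,449.1537.
B: e^(0.0593·14) = e^0.8302 ≈ 2.2937774499, so 20,000 × 2.2937774499 ≈ 45,875.5490.
Difference ≈ 7,573.6048 in favor of A.

Account A, by $7,573.60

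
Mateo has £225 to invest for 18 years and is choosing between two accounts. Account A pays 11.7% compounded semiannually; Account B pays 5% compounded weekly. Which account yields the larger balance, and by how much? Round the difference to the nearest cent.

Account A, by £1,188.85

Account A growth factor: (1 + 0.0585)^36 ≈ 7.742318707; balance ≈ 1,742.0217.
Account B growth factor: (1 + 0.05/52)^936 ≈ 2.45853977; balance ≈ 553.1714.
Account A is larger by 1,188.8503.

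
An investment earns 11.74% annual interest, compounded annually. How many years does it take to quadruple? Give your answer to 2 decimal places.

12.49 years

(1 + 0.1174)^t = 4.
t = ln 4 / ln(1 + 0.1174) ≈ 1.3863/0.111005 ≈ 12.4886.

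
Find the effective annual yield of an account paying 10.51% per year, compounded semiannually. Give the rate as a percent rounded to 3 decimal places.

10.786%

One year is 2 periods at 0.05255 each: (1 + 0.05255)^2 ≈ 1.107862.
EAR = 1.107862 − 1 ≈ 10.78615%.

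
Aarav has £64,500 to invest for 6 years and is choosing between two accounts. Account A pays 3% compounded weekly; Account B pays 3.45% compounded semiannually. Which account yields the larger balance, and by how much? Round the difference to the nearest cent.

Account B, by £1,977.45

Account A growth factor: (1 + 0.03/52)^312 ≈ 1.1971552254; balance ≈ 77,216.5120.
Account B growth factor: (1 + 0.01725)^12 ≈ 1.2278134381; balance ≈ 79,193.9668.
Account B is larger by 1,977.4547.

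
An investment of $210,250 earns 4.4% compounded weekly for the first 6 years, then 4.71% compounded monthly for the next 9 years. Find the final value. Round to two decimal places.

After 6 years at 4.4%: 210,250 × 1.3019828487 ≈ 273,741.8939.
Then 9 years at 4.71%: 273,741.8939 × 1.52664156423 ≈ 417,905.7532.

$417,905.75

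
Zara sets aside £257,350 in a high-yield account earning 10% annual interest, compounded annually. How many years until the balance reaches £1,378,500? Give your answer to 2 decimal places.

We need (1 + 0.1)^t = 5.3565, so t = ln 5.3565 / ln 1.1 ≈ 17.6090.

17.61 years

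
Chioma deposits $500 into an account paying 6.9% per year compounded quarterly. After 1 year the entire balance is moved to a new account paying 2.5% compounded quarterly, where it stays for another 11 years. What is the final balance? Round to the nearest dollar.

Phase 1: 500·(1 + 0.01725)^4 ≈ 535.4030.
Phase 2: 535.4030·(1 + 0.00625)^44 ≈ 704.2715.

$704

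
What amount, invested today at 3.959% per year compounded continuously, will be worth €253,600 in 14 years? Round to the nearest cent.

€145,692.50

P = A·e^(−rt) = 253,600·e^(−0.55426).
e^(−0.55426) ≈ 0.574497231889, so P ≈ 145,692.4980.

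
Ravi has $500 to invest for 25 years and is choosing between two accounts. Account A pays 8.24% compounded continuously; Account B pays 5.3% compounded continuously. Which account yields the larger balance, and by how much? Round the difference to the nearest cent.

Account A, by $2,041.89

A: e^(0.0824·25) = e^2.06 ≈ 7.84596981, so 500 × 7.84596981 ≈ 3,922.9849.
B: e^(0.053·25) = e^1.325 ≈ 3.762185355, so 500 × 3.762185355 ≈ 1,881.0927.
Difference ≈ 2,041.8922 in favor of A.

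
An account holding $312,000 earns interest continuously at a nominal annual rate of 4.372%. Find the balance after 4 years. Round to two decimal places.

$371,624.22

A = P·e^(rt) = 312,000·e^(0.04372·4) = 312,000·e^0.17488.
e^0.17488 ≈ 1.19110327564, so A ≈ 371,624.2220.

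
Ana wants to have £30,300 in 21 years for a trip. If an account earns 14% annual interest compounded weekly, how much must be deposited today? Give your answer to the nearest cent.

Growth factor = (1 + 0.14/52)^1092 ≈ 18.84126473.
P = 30,300/18.84126473 ≈ 1,608.1723.

£1,608.17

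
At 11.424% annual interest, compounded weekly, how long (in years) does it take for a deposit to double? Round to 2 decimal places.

(1 + 0.00219692)^(52t) = 2.
52t = ln 2 / ln(1 + 0.00219692) ≈ 0.69315/0.00219451 ≈ 315.8546.
t ≈ 6.0741.

6.07 years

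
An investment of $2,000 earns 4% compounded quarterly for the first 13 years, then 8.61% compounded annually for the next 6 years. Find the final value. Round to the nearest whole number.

$5,508

After 13 years at 4%: 2,000 × 1.677688921 ≈ 3,355.3778.
Then 6 years at 8.61%: 3,355.3778 × 1.64141683 ≈ 5,507.5737.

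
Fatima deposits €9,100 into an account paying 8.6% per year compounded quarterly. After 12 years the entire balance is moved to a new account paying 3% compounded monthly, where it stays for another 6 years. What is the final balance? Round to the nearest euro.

Phase 1: 9,100·(1 + 0.0215)^48 ≈ 25,262.8998.
Phase 2: 25,262.8998·(1 + 0.0025)^72 ≈ 30,238.3892.

€30,238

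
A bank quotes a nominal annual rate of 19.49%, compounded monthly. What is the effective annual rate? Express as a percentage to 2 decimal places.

One year is 12 periods at 0.0162417 each: (1 + 0.0162417)^12 ≈ 1.213288.
EAR = 1.213288 − 1 ≈ 21.32882%.

21.33%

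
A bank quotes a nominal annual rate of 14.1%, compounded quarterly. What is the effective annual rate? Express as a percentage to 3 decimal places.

EAR = (1 + 14.1%/4)^4 − 1 = (1 + 0.03525)^4 − 1.
(1 + 0.03525)^4 ≈ 1.148632, so EAR ≈ 14.86321%.

14.863%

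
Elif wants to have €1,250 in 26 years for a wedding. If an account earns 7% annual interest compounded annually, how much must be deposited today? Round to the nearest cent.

€215.24

Annual rate = 7% = 0.07; 26 periods.
P = 1,250/(1 + 0.07)^26 ≈ 1,250/5.807352925 ≈ 215.2444.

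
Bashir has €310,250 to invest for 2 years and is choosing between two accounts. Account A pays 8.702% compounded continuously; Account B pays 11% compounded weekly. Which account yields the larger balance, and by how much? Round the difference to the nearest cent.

Account B, by €17,275.98

Account A growth factor: e^(0.08702·2) = e^0.17404 ≈ 1.190103169; balance ≈ 369,229.5082.
Account B growth factor: (1 + 0.11/52)^104 ≈ 1.24578722001; balance ≈ 386,505.4850.
Account B is larger by 17,275.9768.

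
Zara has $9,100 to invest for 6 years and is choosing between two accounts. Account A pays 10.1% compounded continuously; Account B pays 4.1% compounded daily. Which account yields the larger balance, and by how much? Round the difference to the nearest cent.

Account A, by $5,043.24

A: e^(0.101·6) = e^0.606 ≈ 1.833084377, so 9,100 × 1.833084377 ≈ 16,681.0678.
B: (1 + 0.041/365)^2190 ≈ 1.2788819051, so 9,100 × 1.2788819051 ≈ 11,637.8253.
Difference ≈ 5,043.2425 in favor of A.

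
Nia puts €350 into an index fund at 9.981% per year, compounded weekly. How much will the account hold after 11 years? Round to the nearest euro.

€1,048

Periodic rate = 9.981%/52 = 0.00191942; periods = 52·11 = 572.
A = 350·(1 + 0.09981/52)^572 ≈ 350·2.994740758 ≈ 1,048.1593.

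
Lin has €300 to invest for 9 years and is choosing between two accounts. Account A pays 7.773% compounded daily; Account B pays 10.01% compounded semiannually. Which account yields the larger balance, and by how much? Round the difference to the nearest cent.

Account B, by €118.78

A: (1 + 0.07773/365)^3285 ≈ 2.01273707, so 300 × 2.01273707 ≈ 603.8211.
B: (1 + 0.05005)^18 ≈ 2.40868289, so 300 × 2.40868289 ≈ 722.6049.
Difference ≈ 118.7837 in favor of B.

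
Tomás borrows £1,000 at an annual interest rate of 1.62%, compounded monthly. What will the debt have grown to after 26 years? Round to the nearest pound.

£1,523

Growth factor = (1 + 0.00135)^312 ≈ 1.523356228.
A ≈ 1,000 × 1.523356228 ≈ 1,523.3562.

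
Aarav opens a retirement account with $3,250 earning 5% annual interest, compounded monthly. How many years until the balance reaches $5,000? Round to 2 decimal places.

(1 + 0.00416667)^(12t) = 5,000/3,250 = 1.5385.
12t·ln(1 + 0.00416667) = ln(1.5385); 12t = 0.43078/0.00415801 ≈ 103.6031.
t ≈ 8.6336 years.

8.63 years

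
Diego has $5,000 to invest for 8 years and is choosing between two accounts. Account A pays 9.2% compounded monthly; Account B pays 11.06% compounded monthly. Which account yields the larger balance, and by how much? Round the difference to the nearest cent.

Account B, by $1,654.93

Account A growth factor: (1 + 0.092/12)^96 ≈ 2.0817169385; balance ≈ 10,408.5847.
Account B growth factor: (1 + 0.1106/12)^96 ≈ 2.412702355; balance ≈ 12,063.5118.
Account B is larger by 1,654.9271.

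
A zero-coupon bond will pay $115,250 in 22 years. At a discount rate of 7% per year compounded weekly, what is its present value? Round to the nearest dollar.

$24,733

Growth factor = (1 + 0.07/52)^1144 ≈ 4.65976207901.
P = 115,250/4.65976207901 ≈ 24,733.0224.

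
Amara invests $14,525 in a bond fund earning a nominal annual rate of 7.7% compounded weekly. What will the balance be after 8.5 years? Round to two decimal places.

$27,935.19

Periodic rate = 7.7%/52 = 0.00148077; periods = 52·8.5 = 442.
A = 14,525·(1 + 0.077/52)^442 ≈ 14,525·1.923248909 ≈ 27,935.1904.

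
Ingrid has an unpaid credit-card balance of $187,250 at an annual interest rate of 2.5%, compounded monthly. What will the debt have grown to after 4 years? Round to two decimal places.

Growth factor = (1 + 0.025/12)^48 ≈ 1.10505596173.
A ≈ 187,250 × 1.10505596173 ≈ 206,921.7288.

$206,921.73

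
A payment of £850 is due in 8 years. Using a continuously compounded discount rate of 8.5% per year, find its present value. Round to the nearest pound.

P = A·e^(−rt) = 850·e^(−0.68).
e^(−0.68) ≈ 0.506616992, so P ≈ 430.6244.

£431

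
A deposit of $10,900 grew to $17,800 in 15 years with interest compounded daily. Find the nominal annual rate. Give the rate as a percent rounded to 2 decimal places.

3.27%

(1 + r/365)^5475 = 17,800/10,900 = 1.63303.
1 + r/365 = 1.63303^(1/5475) ≈ 1.00009, so r/365 ≈ 0.0000895813.
r ≈ 365·0.0000895813 = 3.26972%.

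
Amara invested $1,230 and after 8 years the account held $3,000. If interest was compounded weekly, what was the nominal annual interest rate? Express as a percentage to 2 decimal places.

The 416-period growth factor is 3,000/1,230 = 2.43902.
r/52 = 2.43902^(1/416) − 1 ≈ 0.00214556, so r ≈ 52·0.00214556 = 11.15693%.

11.16%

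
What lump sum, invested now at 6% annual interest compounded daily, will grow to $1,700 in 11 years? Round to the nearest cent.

Periodic rate = 6%/365 = 0.000164384; 4015 periods.
P = 1,700/(1 + 0.06/365)^4015 ≈ 1,700/1.934687393 ≈ 878.6949.

$878.69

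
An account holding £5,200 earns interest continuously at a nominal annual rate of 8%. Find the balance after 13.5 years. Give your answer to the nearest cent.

A = P·e^(rt) = 5,200·e^(0.08·13.5) = 5,200·e^1.08.
e^1.08 ≈ 2.9446795511, so A ≈ 15,312.3337.

£15,312.33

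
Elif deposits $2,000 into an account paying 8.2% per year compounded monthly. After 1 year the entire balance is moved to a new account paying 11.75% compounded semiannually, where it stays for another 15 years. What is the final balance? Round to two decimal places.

$12,031.61

Phase 1: 2,000·(1 + 0.082/12)^12 ≈ 2,170.3062.
Phase 2: 2,170.3062·(1 + 0.05875)^30 ≈ 12,031.6093.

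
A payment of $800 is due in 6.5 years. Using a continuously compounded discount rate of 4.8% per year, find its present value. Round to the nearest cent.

P = A·e^(−rt) = 800·e^(−0.312).
e^(−0.312) ≈ 0.731981528, so P ≈ 585.5852.

$585.59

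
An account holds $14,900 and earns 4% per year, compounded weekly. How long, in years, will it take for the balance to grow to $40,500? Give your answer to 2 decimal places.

We need (1 + 0.000769231)^(52t) = 2.7181, so 52t = ln 2.7181 / ln 1.000769 ≈ 1300.4229.
t ≈ 1300.4229/52 = 25.0081 years.

25.01 years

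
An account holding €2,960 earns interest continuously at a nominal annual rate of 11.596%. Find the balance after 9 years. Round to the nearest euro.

A = P·e^(rt) = 2,960·e^(0.11596·9) = 2,960·e^1.04364.
e^1.04364 ≈ 2.83953413, so A ≈ 8,405.0210.

€8,405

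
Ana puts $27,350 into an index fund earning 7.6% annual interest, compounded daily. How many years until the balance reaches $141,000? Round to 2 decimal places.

21.58 years

(1 + 0.000208219)^(365t) = 141,000/27,350 = 5.1554.
365t·ln(1 + 0.000208219) = ln(5.1554); 365t = 1.64/0.000208198 ≈ 7877.3440.
t ≈ 21.5818 years.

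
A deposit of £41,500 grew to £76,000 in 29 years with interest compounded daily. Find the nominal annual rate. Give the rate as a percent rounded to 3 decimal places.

(1 + r/365)^10585 = 76,000/41,500 = 1.83133.
1 + r/365 = 1.83133^(1/10585) ≈ 1.000057, so r/365 ≈ 0.0000571618.
r ≈ 365·0.0000571618 = 2.08640%.

2.086%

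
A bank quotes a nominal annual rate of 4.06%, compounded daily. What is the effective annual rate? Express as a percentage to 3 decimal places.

4.143%

EAR = (1 + 4.06%/365)^365 − 1 = (1 + 0.000111233)^365 − 1.
(1 + 0.000111233)^365 ≈ 1.041433, so EAR ≈ 4.14331%.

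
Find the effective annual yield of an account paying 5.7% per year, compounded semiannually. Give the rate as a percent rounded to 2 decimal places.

EAR = (1 + 5.7%/2)^2 − 1 = (1 + 0.0285)^2 − 1.
(1 + 0.0285)^2 ≈ 1.057812, so EAR ≈ 5.78123%.

5.78%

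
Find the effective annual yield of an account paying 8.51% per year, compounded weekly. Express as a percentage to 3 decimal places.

EAR = (1 + 8.51%/52)^52 − 1 = (1 + 0.00163654)^52 − 1.
(1 + 0.00163654)^52 ≈ 1.08875, so EAR ≈ 8.87502%.

8.875%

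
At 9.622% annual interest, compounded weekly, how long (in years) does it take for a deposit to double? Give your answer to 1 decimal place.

7.2 years

(1 + 0.00185038)^(52t) = 2.
52t = ln 2 / ln(1 + 0.00185038) ≈ 0.69315/0.00184867 ≈ 374.9427.
t ≈ 7.2104.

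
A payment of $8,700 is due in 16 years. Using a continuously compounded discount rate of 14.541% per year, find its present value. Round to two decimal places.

P = A·e^(−rt) = 8,700·e^(−2.32656).
e^(−2.32656) ≈ 0.0976310208, so P ≈ 849.3899.

$849.39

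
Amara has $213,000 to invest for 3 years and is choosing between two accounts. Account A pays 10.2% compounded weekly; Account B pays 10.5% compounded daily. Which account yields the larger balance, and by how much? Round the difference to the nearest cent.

A: (1 + 0.102/52)^156 ≈ 1.35757534833, so 213,000 × 1.35757534833 ≈ 289,163.5492.
B: (1 + 0.105/365)^1095 ≈ 1.37019724026, so 213,000 × 1.37019724026 ≈ 291,852.0122.
Difference ≈ 2,688.4630 in favor of B.

Account B, by $2,688.46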